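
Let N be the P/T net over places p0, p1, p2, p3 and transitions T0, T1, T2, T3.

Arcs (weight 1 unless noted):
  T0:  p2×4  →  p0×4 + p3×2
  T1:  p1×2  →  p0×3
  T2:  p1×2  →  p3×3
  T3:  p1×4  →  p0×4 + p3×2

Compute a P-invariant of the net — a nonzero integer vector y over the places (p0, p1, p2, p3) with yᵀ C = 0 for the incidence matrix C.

y = (p0:2, p1:3, p2:3, p3:2)

Incidence matrix C (rows=places, cols=transitions):
       T0   T1   T2   T3
   p0   4    3    0    4
   p1   0   -2   -2   -4
   p2  -4    0    0    0
   p3   2    0    3    2

Candidate y = [2, 3, 3, 2]; check y·C column-wise:
  col T0: 2·4 + 3·0 + 3·-4 + 2·2 = 0
  col T1: 2·3 + 3·-2 + 3·0 + 2·0 = 0
  col T2: 2·0 + 3·-2 + 3·0 + 2·3 = 0
  col T3: 2·4 + 3·-4 + 3·0 + 2·2 = 0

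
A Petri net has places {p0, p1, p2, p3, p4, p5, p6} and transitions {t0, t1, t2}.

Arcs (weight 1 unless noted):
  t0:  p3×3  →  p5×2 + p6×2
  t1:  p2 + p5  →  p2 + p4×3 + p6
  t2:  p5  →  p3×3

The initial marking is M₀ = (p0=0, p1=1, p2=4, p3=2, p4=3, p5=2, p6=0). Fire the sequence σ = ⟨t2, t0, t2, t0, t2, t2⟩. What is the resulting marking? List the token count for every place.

step 1: fire t2:  (p0=0, p1=1, p2=4, p3=2, p4=3, p5=2, p6=0) → (p0=0, p1=1, p2=4, p3=5, p4=3, p5=1, p6=0)
step 2: fire t0:  (p0=0, p1=1, p2=4, p3=5, p4=3, p5=1, p6=0) → (p0=0, p1=1, p2=4, p3=2, p4=3, p5=3, p6=2)
step 3: fire t2:  (p0=0, p1=1, p2=4, p3=2, p4=3, p5=3, p6=2) → (p0=0, p1=1, p2=4, p3=5, p4=3, p5=2, p6=2)
step 4: fire t0:  (p0=0, p1=1, p2=4, p3=5, p4=3, p5=2, p6=2) → (p0=0, p1=1, p2=4, p3=2, p4=3, p5=4, p6=4)
step 5: fire t2:  (p0=0, p1=1, p2=4, p3=2, p4=3, p5=4, p6=4) → (p0=0, p1=1, p2=4, p3=5, p4=3, p5=3, p6=4)
step 6: fire t2:  (p0=0, p1=1, p2=4, p3=5, p4=3, p5=3, p6=4) → (p0=0, p1=1, p2=4, p3=8, p4=3, p5=2, p6=4)

(p0=0, p1=1, p2=4, p3=8, p4=3, p5=2, p6=4)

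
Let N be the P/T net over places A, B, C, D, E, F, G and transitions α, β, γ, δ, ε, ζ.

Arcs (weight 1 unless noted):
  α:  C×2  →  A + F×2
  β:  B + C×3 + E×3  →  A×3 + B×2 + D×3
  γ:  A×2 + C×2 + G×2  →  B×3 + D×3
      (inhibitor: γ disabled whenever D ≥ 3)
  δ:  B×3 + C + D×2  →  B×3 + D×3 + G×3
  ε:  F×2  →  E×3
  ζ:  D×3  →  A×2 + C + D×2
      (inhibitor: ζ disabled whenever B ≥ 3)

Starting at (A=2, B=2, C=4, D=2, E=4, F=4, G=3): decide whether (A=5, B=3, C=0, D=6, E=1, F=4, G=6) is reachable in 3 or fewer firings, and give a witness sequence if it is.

YES — reachable via ⟨β, δ⟩ (2 firings)

step 1: fire β:  (A=2, B=2, C=4, D=2, E=4, F=4, G=3) → (A=5, B=3, C=1, D=5, E=1, F=4, G=3)
step 2: fire δ:  (A=5, B=3, C=1, D=5, E=1, F=4, G=3) → (A=5, B=3, C=0, D=6, E=1, F=4, G=6)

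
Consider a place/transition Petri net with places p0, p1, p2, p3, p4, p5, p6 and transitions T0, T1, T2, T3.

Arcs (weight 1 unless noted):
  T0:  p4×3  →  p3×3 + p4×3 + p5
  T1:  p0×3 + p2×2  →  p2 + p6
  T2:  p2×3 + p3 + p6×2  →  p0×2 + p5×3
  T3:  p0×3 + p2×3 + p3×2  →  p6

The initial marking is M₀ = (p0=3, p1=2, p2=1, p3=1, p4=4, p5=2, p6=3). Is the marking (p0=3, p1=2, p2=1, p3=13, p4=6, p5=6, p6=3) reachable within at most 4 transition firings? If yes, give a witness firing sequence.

depth 0: 1 marking
depth 1: 2 markings reached so far
depth 2: 3 markings reached so far
depth 3: 4 markings reached so far
depth 4: 5 markings reached so far
target is not among the 5 markings reachable within 4 steps

NO — not reachable within 4 firings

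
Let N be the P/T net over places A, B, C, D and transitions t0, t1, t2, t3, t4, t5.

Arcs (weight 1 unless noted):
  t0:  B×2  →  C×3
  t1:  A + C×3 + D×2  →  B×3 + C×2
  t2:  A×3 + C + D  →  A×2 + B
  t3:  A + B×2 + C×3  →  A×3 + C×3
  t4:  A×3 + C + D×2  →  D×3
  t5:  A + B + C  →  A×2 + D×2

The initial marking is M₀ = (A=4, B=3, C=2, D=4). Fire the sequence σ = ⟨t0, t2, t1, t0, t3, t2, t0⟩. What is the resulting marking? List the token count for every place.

step 1: fire t0:  (A=4, B=3, C=2, D=4) → (A=4, B=1, C=5, D=4)
step 2: fire t2:  (A=4, B=1, C=5, D=4) → (A=3, B=2, C=4, D=3)
step 3: fire t1:  (A=3, B=2, C=4, D=3) → (A=2, B=5, C=3, D=1)
step 4: fire t0:  (A=2, B=5, C=3, D=1) → (A=2, B=3, C=6, D=1)
step 5: fire t3:  (A=2, B=3, C=6, D=1) → (A=4, B=1, C=6, D=1)
step 6: fire t2:  (A=4, B=1, C=6, D=1) → (A=3, B=2, C=5, D=0)
step 7: fire t0:  (A=3, B=2, C=5, D=0) → (A=3, B=0, C=8, D=0)

(A=3, B=0, C=8, D=0)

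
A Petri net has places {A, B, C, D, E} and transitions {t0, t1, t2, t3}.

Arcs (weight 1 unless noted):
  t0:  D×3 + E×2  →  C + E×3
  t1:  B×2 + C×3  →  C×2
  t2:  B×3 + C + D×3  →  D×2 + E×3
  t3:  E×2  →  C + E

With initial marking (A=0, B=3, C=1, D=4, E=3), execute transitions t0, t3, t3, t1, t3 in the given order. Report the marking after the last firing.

step 1: fire t0:  (A=0, B=3, C=1, D=4, E=3) → (A=0, B=3, C=2, D=1, E=4)
step 2: fire t3:  (A=0, B=3, C=2, D=1, E=4) → (A=0, B=3, C=3, D=1, E=3)
step 3: fire t3:  (A=0, B=3, C=3, D=1, E=3) → (A=0, B=3, C=4, D=1, E=2)
step 4: fire t1:  (A=0, B=3, C=4, D=1, E=2) → (A=0, B=1, C=3, D=1, E=2)
step 5: fire t3:  (A=0, B=1, C=3, D=1, E=2) → (A=0, B=1, C=4, D=1, E=1)

(A=0, B=1, C=4, D=1, E=1)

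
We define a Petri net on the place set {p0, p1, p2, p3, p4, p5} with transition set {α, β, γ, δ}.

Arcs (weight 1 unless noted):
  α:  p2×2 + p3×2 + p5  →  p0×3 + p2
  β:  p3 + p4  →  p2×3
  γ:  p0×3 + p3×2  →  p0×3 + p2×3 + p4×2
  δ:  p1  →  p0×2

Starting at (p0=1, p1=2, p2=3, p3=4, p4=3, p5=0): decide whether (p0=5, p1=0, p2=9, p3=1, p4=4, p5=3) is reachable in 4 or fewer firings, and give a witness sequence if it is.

depth 0: 1 marking
depth 1: 3 markings reached so far
depth 2: 7 markings reached so far
depth 3: 13 markings reached so far
depth 4: 18 markings reached so far
target is not among the 18 markings reachable within 4 steps

NO — not reachable within 4 firings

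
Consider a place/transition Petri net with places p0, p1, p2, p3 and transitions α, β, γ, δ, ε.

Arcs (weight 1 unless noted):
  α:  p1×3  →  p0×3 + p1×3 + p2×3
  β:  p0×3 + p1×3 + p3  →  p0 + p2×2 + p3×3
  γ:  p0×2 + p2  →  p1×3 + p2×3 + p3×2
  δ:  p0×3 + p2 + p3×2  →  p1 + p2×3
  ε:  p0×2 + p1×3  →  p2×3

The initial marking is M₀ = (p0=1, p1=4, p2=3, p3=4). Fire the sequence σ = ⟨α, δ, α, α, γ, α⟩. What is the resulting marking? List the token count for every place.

(p0=8, p1=8, p2=19, p3=4)

step 1: fire α:  (p0=1, p1=4, p2=3, p3=4) → (p0=4, p1=4, p2=6, p3=4)
step 2: fire δ:  (p0=4, p1=4, p2=6, p3=4) → (p0=1, p1=5, p2=8, p3=2)
step 3: fire α:  (p0=1, p1=5, p2=8, p3=2) → (p0=4, p1=5, p2=11, p3=2)
step 4: fire α:  (p0=4, p1=5, p2=11, p3=2) → (p0=7, p1=5, p2=14, p3=2)
step 5: fire γ:  (p0=7, p1=5, p2=14, p3=2) → (p0=5, p1=8, p2=16, p3=4)
step 6: fire α:  (p0=5, p1=8, p2=16, p3=4) → (p0=8, p1=8, p2=19, p3=4)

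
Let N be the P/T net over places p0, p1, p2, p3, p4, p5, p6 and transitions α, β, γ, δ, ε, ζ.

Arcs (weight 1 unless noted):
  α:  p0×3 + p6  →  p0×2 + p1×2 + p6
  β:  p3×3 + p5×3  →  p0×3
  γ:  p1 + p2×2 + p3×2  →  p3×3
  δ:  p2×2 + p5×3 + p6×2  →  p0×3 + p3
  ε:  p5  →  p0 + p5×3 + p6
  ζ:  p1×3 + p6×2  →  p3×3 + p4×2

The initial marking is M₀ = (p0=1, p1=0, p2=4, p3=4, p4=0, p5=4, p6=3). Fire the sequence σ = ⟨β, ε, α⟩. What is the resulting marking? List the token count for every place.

(p0=4, p1=2, p2=4, p3=1, p4=0, p5=3, p6=4)

step 1: fire β:  (p0=1, p1=0, p2=4, p3=4, p4=0, p5=4, p6=3) → (p0=4, p1=0, p2=4, p3=1, p4=0, p5=1, p6=3)
step 2: fire ε:  (p0=4, p1=0, p2=4, p3=1, p4=0, p5=1, p6=3) → (p0=5, p1=0, p2=4, p3=1, p4=0, p5=3, p6=4)
step 3: fire α:  (p0=5, p1=0, p2=4, p3=1, p4=0, p5=3, p6=4) → (p0=4, p1=2, p2=4, p3=1, p4=0, p5=3, p6=4)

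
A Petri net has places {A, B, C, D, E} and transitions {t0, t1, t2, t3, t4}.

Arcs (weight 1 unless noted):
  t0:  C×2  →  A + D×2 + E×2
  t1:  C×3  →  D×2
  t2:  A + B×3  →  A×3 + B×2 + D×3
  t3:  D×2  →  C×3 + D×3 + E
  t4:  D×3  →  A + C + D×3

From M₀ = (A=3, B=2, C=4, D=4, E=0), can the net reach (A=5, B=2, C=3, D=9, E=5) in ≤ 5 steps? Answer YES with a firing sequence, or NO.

YES — reachable via ⟨t0, t0, t3⟩ (3 firings)

step 1: fire t0:  (A=3, B=2, C=4, D=4, E=0) → (A=4, B=2, C=2, D=6, E=2)
step 2: fire t0:  (A=4, B=2, C=2, D=6, E=2) → (A=5, B=2, C=0, D=8, E=4)
step 3: fire t3:  (A=5, B=2, C=0, D=8, E=4) → (A=5, B=2, C=3, D=9, E=5)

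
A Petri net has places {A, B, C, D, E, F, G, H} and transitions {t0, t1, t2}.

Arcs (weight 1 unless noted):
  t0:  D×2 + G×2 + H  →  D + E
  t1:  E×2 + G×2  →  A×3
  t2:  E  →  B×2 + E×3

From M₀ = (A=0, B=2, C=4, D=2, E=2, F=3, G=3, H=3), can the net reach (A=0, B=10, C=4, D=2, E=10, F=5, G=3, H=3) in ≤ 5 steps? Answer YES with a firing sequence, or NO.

NO — not reachable within 5 firings

depth 0: 1 marking
depth 1: 4 markings reached so far
depth 2: 7 markings reached so far
depth 3: 10 markings reached so far
depth 4: 13 markings reached so far
depth 5: 16 markings reached so far
target is not among the 16 markings reachable within 5 steps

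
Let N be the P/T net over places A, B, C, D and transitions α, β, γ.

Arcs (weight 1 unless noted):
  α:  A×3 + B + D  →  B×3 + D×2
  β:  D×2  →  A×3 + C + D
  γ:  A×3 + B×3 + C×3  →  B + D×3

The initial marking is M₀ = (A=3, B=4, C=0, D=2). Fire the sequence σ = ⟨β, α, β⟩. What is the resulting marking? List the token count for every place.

(A=6, B=6, C=2, D=1)

step 1: fire β:  (A=3, B=4, C=0, D=2) → (A=6, B=4, C=1, D=1)
step 2: fire α:  (A=6, B=4, C=1, D=1) → (A=3, B=6, C=1, D=2)
step 3: fire β:  (A=3, B=6, C=1, D=2) → (A=6, B=6, C=2, D=1)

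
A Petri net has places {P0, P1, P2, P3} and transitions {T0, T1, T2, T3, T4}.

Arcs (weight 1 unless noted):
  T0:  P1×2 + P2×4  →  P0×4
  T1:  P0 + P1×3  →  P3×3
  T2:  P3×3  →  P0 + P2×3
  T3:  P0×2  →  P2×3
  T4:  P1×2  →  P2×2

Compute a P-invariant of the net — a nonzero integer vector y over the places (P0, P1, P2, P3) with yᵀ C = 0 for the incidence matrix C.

Incidence matrix C (rows=places, cols=transitions):
       T0   T1   T2   T3   T4
   P0   4   -1    1   -2    0
   P1  -2   -3    0    0   -2
   P2  -4    0    3    3    2
   P3   0    3   -3    0    0

Candidate y = [3, 2, 2, 3]; check y·C column-wise:
  col T0: 3·4 + 2·-2 + 2·-4 + 3·0 = 0
  col T1: 3·-1 + 2·-3 + 2·0 + 3·3 = 0
  col T2: 3·1 + 2·0 + 2·3 + 3·-3 = 0
  col T3: 3·-2 + 2·0 + 2·3 + 3·0 = 0
  col T4: 3·0 + 2·-2 + 2·2 + 3·0 = 0

y = (P0:3, P1:2, P2:2, P3:3)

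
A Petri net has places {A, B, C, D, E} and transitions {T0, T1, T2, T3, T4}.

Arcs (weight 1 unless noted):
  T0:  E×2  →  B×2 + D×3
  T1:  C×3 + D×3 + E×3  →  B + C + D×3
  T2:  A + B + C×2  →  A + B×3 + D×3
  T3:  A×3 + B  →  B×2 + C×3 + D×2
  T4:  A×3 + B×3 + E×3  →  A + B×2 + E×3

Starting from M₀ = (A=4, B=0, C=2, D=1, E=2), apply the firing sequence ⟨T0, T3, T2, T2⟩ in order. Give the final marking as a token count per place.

(A=1, B=7, C=1, D=12, E=0)

step 1: fire T0:  (A=4, B=0, C=2, D=1, E=2) → (A=4, B=2, C=2, D=4, E=0)
step 2: fire T3:  (A=4, B=2, C=2, D=4, E=0) → (A=1, B=3, C=5, D=6, E=0)
step 3: fire T2:  (A=1, B=3, C=5, D=6, E=0) → (A=1, B=5, C=3, D=9, E=0)
step 4: fire T2:  (A=1, B=5, C=3, D=9, E=0) → (A=1, B=7, C=1, D=12, E=0)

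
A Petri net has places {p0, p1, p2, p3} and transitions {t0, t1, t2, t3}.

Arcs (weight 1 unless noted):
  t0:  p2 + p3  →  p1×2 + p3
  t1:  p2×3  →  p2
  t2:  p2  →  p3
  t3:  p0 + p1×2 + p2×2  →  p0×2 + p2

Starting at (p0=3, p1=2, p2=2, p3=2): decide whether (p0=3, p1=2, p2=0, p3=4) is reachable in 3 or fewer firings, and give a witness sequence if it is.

YES — reachable via ⟨t2, t2⟩ (2 firings)

step 1: fire t2:  (p0=3, p1=2, p2=2, p3=2) → (p0=3, p1=2, p2=1, p3=3)
step 2: fire t2:  (p0=3, p1=2, p2=1, p3=3) → (p0=3, p1=2, p2=0, p3=4)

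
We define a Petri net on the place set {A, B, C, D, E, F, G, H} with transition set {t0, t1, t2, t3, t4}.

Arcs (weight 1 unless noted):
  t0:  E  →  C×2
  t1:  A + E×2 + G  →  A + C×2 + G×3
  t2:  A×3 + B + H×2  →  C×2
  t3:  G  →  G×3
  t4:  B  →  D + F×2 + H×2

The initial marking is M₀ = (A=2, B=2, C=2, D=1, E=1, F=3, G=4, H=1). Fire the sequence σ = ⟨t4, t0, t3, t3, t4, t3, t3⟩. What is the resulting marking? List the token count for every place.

(A=2, B=0, C=4, D=3, E=0, F=7, G=12, H=5)

step 1: fire t4:  (A=2, B=2, C=2, D=1, E=1, F=3, G=4, H=1) → (A=2, B=1, C=2, D=2, E=1, F=5, G=4, H=3)
step 2: fire t0:  (A=2, B=1, C=2, D=2, E=1, F=5, G=4, H=3) → (A=2, B=1, C=4, D=2, E=0, F=5, G=4, H=3)
step 3: fire t3:  (A=2, B=1, C=4, D=2, E=0, F=5, G=4, H=3) → (A=2, B=1, C=4, D=2, E=0, F=5, G=6, H=3)
step 4: fire t3:  (A=2, B=1, C=4, D=2, E=0, F=5, G=6, H=3) → (A=2, B=1, C=4, D=2, E=0, F=5, G=8, H=3)
step 5: fire t4:  (A=2, B=1, C=4, D=2, E=0, F=5, G=8, H=3) → (A=2, B=0, C=4, D=3, E=0, F=7, G=8, H=5)
step 6: fire t3:  (A=2, B=0, C=4, D=3, E=0, F=7, G=8, H=5) → (A=2, B=0, C=4, D=3, E=0, F=7, G=10, H=5)
step 7: fire t3:  (A=2, B=0, C=4, D=3, E=0, F=7, G=10, H=5) → (A=2, B=0, C=4, D=3, E=0, F=7, G=12, H=5)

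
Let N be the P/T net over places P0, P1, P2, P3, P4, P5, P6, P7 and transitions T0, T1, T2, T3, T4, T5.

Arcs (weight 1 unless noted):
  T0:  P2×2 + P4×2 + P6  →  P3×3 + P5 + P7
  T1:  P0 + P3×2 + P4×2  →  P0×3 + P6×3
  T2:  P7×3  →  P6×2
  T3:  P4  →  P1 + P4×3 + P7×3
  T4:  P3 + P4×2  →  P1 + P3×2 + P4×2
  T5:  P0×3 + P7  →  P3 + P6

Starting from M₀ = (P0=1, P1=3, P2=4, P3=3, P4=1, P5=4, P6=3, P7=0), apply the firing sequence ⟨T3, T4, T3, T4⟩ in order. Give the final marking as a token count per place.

step 1: fire T3:  (P0=1, P1=3, P2=4, P3=3, P4=1, P5=4, P6=3, P7=0) → (P0=1, P1=4, P2=4, P3=3, P4=3, P5=4, P6=3, P7=3)
step 2: fire T4:  (P0=1, P1=4, P2=4, P3=3, P4=3, P5=4, P6=3, P7=3) → (P0=1, P1=5, P2=4, P3=4, P4=3, P5=4, P6=3, P7=3)
step 3: fire T3:  (P0=1, P1=5, P2=4, P3=4, P4=3, P5=4, P6=3, P7=3) → (P0=1, P1=6, P2=4, P3=4, P4=5, P5=4, P6=3, P7=6)
step 4: fire T4:  (P0=1, P1=6, P2=4, P3=4, P4=5, P5=4, P6=3, P7=6) → (P0=1, P1=7, P2=4, P3=5, P4=5, P5=4, P6=3, P7=6)

(P0=1, P1=7, P2=4, P3=5, P4=5, P5=4, P6=3, P7=6)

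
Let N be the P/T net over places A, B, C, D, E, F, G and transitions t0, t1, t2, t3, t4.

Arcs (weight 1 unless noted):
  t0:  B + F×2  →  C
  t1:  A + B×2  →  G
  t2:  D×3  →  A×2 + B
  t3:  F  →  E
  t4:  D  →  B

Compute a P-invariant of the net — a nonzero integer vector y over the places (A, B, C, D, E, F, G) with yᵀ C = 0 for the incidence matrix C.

y = (A:0, B:0, C:2, D:0, E:1, F:1, G:0)

Incidence matrix C (rows=places, cols=transitions):
       t0   t1   t2   t3   t4
    A   0   -1    2    0    0
    B  -1   -2    1    0    1
    C   1    0    0    0    0
    D   0    0   -3    0   -1
    E   0    0    0    1    0
    F  -2    0    0   -1    0
    G   0    1    0    0    0

Candidate y = [0, 0, 2, 0, 1, 1, 0]; check y·C column-wise:
  col t0: 0·-1 + 2·1 + 1·0 + 1·-2 = 0
  col t1: 0·-1 + 0·-2 + 2·0 + 1·0 + 1·0 + 0·1 = 0
  col t2: 0·2 + 0·1 + 2·0 + 0·-3 + 1·0 + 1·0 = 0
  col t3: 2·0 + 1·1 + 1·-1 = 0
  col t4: 0·1 + 2·0 + 0·-1 + 1·0 + 1·0 = 0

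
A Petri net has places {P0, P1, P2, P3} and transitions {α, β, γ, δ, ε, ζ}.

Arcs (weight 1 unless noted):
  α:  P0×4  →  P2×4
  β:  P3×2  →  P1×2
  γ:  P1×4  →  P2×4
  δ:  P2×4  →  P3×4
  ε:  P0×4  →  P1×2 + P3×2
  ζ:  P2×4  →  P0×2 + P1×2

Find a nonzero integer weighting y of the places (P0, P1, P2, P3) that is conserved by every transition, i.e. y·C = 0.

y = (P0:1, P1:1, P2:1, P3:1)

Incidence matrix C (rows=places, cols=transitions):
        α    β    γ    δ    ε    ζ
   P0  -4    0    0    0   -4    2
   P1   0    2   -4    0    2    2
   P2   4    0    4   -4    0   -4
   P3   0   -2    0    4    2    0

Candidate y = [1, 1, 1, 1]; check y·C column-wise:
  col α: 1·-4 + 1·0 + 1·4 + 1·0 = 0
  col β: 1·0 + 1·2 + 1·0 + 1·-2 = 0
  col γ: 1·0 + 1·-4 + 1·4 + 1·0 = 0
  col δ: 1·0 + 1·0 + 1·-4 + 1·4 = 0
  col ε: 1·-4 + 1·2 + 1·0 + 1·2 = 0
  col ζ: 1·2 + 1·2 + 1·-4 + 1·0 = 0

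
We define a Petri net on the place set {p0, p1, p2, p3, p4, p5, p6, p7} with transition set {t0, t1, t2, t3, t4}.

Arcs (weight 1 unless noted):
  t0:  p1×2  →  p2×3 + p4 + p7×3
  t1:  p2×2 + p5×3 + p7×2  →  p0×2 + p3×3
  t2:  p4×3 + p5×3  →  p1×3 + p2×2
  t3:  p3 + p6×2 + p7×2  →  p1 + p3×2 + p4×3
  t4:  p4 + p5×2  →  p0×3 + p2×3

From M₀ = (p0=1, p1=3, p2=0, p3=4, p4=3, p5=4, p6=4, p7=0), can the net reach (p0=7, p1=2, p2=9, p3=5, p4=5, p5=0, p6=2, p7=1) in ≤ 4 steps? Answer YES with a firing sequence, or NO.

YES — reachable via ⟨t0, t3, t4, t4⟩ (4 firings)

step 1: fire t0:  (p0=1, p1=3, p2=0, p3=4, p4=3, p5=4, p6=4, p7=0) → (p0=1, p1=1, p2=3, p3=4, p4=4, p5=4, p6=4, p7=3)
step 2: fire t3:  (p0=1, p1=1, p2=3, p3=4, p4=4, p5=4, p6=4, p7=3) → (p0=1, p1=2, p2=3, p3=5, p4=7, p5=4, p6=2, p7=1)
step 3: fire t4:  (p0=1, p1=2, p2=3, p3=5, p4=7, p5=4, p6=2, p7=1) → (p0=4, p1=2, p2=6, p3=5, p4=6, p5=2, p6=2, p7=1)
step 4: fire t4:  (p0=4, p1=2, p2=6, p3=5, p4=6, p5=2, p6=2, p7=1) → (p0=7, p1=2, p2=9, p3=5, p4=5, p5=0, p6=2, p7=1)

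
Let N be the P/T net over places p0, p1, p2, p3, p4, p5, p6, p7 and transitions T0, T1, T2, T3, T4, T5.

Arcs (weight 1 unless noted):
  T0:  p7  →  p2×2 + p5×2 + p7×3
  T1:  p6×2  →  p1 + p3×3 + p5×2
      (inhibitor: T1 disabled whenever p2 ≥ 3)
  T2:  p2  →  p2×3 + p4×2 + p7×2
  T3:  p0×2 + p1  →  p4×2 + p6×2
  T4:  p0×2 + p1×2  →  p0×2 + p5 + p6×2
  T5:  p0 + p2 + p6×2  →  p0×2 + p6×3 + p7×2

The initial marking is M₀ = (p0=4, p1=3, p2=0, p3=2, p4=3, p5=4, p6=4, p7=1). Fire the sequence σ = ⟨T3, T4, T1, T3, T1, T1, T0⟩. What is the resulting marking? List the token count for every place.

(p0=0, p1=2, p2=2, p3=11, p4=7, p5=13, p6=4, p7=3)

step 1: fire T3:  (p0=4, p1=3, p2=0, p3=2, p4=3, p5=4, p6=4, p7=1) → (p0=2, p1=2, p2=0, p3=2, p4=5, p5=4, p6=6, p7=1)
step 2: fire T4:  (p0=2, p1=2, p2=0, p3=2, p4=5, p5=4, p6=6, p7=1) → (p0=2, p1=0, p2=0, p3=2, p4=5, p5=5, p6=8, p7=1)
step 3: fire T1:  (p0=2, p1=0, p2=0, p3=2, p4=5, p5=5, p6=8, p7=1) → (p0=2, p1=1, p2=0, p3=5, p4=5, p5=7, p6=6, p7=1)
step 4: fire T3:  (p0=2, p1=1, p2=0, p3=5, p4=5, p5=7, p6=6, p7=1) → (p0=0, p1=0, p2=0, p3=5, p4=7, p5=7, p6=8, p7=1)
step 5: fire T1:  (p0=0, p1=0, p2=0, p3=5, p4=7, p5=7, p6=8, p7=1) → (p0=0, p1=1, p2=0, p3=8, p4=7, p5=9, p6=6, p7=1)
step 6: fire T1:  (p0=0, p1=1, p2=0, p3=8, p4=7, p5=9, p6=6, p7=1) → (p0=0, p1=2, p2=0, p3=11, p4=7, p5=11, p6=4, p7=1)
step 7: fire T0:  (p0=0, p1=2, p2=0, p3=11, p4=7, p5=11, p6=4, p7=1) → (p0=0, p1=2, p2=2, p3=11, p4=7, p5=13, p6=4, p7=3)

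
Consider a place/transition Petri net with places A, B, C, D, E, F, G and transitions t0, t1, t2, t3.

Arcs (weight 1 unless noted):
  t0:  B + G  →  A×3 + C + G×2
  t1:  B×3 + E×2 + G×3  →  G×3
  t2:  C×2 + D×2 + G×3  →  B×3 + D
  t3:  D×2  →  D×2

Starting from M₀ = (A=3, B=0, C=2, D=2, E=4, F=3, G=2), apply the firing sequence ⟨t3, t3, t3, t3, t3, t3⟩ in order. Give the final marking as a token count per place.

step 1: fire t3:  (A=3, B=0, C=2, D=2, E=4, F=3, G=2) → (A=3, B=0, C=2, D=2, E=4, F=3, G=2)
step 2: fire t3:  (A=3, B=0, C=2, D=2, E=4, F=3, G=2) → (A=3, B=0, C=2, D=2, E=4, F=3, G=2)
step 3: fire t3:  (A=3, B=0, C=2, D=2, E=4, F=3, G=2) → (A=3, B=0, C=2, D=2, E=4, F=3, G=2)
step 4: fire t3:  (A=3, B=0, C=2, D=2, E=4, F=3, G=2) → (A=3, B=0, C=2, D=2, E=4, F=3, G=2)
step 5: fire t3:  (A=3, B=0, C=2, D=2, E=4, F=3, G=2) → (A=3, B=0, C=2, D=2, E=4, F=3, G=2)
step 6: fire t3:  (A=3, B=0, C=2, D=2, E=4, F=3, G=2) → (A=3, B=0, C=2, D=2, E=4, F=3, G=2)

(A=3, B=0, C=2, D=2, E=4, F=3, G=2)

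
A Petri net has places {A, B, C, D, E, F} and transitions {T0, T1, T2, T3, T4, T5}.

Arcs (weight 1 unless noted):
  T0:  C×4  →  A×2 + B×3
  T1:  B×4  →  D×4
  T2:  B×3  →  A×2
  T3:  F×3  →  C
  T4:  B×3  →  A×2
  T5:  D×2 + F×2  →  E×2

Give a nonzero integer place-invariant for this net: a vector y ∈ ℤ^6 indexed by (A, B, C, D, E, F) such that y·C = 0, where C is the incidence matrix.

Incidence matrix C (rows=places, cols=transitions):
       T0   T1   T2   T3   T4   T5
    A   2    0    2    0    2    0
    B   3   -4   -3    0   -3    0
    C  -4    0    0    1    0    0
    D   0    4    0    0    0   -2
    E   0    0    0    0    0    2
    F   0    0    0   -3    0   -2

Candidate y = [3, 2, 3, 2, 3, 1]; check y·C column-wise:
  col T0: 3·2 + 2·3 + 3·-4 + 2·0 + 3·0 + 1·0 = 0
  col T1: 3·0 + 2·-4 + 3·0 + 2·4 + 3·0 + 1·0 = 0
  col T2: 3·2 + 2·-3 + 3·0 + 2·0 + 3·0 + 1·0 = 0
  col T3: 3·0 + 2·0 + 3·1 + 2·0 + 3·0 + 1·-3 = 0
  col T4: 3·2 + 2·-3 + 3·0 + 2·0 + 3·0 + 1·0 = 0
  col T5: 3·0 + 2·0 + 3·0 + 2·-2 + 3·2 + 1·-2 = 0

y = (A:3, B:2, C:3, D:2, E:3, F:1)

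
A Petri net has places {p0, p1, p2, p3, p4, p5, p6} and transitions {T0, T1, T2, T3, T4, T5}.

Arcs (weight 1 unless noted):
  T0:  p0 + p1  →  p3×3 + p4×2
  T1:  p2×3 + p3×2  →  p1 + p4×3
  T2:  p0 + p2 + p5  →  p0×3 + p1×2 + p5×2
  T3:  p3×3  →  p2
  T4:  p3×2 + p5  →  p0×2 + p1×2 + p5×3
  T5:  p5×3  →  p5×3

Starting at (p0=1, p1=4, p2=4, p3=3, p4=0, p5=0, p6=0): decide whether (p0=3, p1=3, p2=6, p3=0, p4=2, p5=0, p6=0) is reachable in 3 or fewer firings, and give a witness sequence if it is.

depth 0: 1 marking
depth 1: 4 markings reached so far
depth 2: 6 markings reached so far
depth 3: 8 markings reached so far
target is not among the 8 markings reachable within 3 steps

NO — not reachable within 3 firings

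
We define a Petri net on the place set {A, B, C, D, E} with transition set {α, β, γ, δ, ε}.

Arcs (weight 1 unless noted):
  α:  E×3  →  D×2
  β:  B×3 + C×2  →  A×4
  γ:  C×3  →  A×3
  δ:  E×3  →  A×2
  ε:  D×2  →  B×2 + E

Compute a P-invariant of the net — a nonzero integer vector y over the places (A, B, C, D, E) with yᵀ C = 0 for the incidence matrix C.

Incidence matrix C (rows=places, cols=transitions):
        α    β    γ    δ    ε
    A   0    4    3    2    0
    B   0   -3    0    0    2
    C   0   -2   -3    0    0
    D   2    0    0    0   -2
    E  -3    0    0   -3    1

Candidate y = [3, 2, 3, 3, 2]; check y·C column-wise:
  col α: 3·0 + 2·0 + 3·0 + 3·2 + 2·-3 = 0
  col β: 3·4 + 2·-3 + 3·-2 + 3·0 + 2·0 = 0
  col γ: 3·3 + 2·0 + 3·-3 + 3·0 + 2·0 = 0
  col δ: 3·2 + 2·0 + 3·0 + 3·0 + 2·-3 = 0
  col ε: 3·0 + 2·2 + 3·0 + 3·-2 + 2·1 = 0

y = (A:3, B:2, C:3, D:3, E:2)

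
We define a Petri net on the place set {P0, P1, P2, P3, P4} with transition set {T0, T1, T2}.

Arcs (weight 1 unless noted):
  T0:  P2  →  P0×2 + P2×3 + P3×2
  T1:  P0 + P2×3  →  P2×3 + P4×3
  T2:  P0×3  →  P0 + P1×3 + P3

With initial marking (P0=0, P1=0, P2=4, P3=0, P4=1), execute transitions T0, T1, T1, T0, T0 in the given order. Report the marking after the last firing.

step 1: fire T0:  (P0=0, P1=0, P2=4, P3=0, P4=1) → (P0=2, P1=0, P2=6, P3=2, P4=1)
step 2: fire T1:  (P0=2, P1=0, P2=6, P3=2, P4=1) → (P0=1, P1=0, P2=6, P3=2, P4=4)
step 3: fire T1:  (P0=1, P1=0, P2=6, P3=2, P4=4) → (P0=0, P1=0, P2=6, P3=2, P4=7)
step 4: fire T0:  (P0=0, P1=0, P2=6, P3=2, P4=7) → (P0=2, P1=0, P2=8, P3=4, P4=7)
step 5: fire T0:  (P0=2, P1=0, P2=8, P3=4, P4=7) → (P0=4, P1=0, P2=10, P3=6, P4=7)

(P0=4, P1=0, P2=10, P3=6, P4=7)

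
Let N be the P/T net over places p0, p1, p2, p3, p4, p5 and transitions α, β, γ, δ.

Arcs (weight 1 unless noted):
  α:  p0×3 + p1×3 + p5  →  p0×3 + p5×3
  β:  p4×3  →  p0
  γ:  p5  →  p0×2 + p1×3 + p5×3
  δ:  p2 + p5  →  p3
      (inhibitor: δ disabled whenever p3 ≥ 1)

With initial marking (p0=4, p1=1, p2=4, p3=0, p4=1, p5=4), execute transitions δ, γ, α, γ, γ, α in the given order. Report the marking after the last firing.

step 1: fire δ:  (p0=4, p1=1, p2=4, p3=0, p4=1, p5=4) → (p0=4, p1=1, p2=3, p3=1, p4=1, p5=3)
step 2: fire γ:  (p0=4, p1=1, p2=3, p3=1, p4=1, p5=3) → (p0=6, p1=4, p2=3, p3=1, p4=1, p5=5)
step 3: fire α:  (p0=6, p1=4, p2=3, p3=1, p4=1, p5=5) → (p0=6, p1=1, p2=3, p3=1, p4=1, p5=7)
step 4: fire γ:  (p0=6, p1=1, p2=3, p3=1, p4=1, p5=7) → (p0=8, p1=4, p2=3, p3=1, p4=1, p5=9)
step 5: fire γ:  (p0=8, p1=4, p2=3, p3=1, p4=1, p5=9) → (p0=10, p1=7, p2=3, p3=1, p4=1, p5=11)
step 6: fire α:  (p0=10, p1=7, p2=3, p3=1, p4=1, p5=11) → (p0=10, p1=4, p2=3, p3=1, p4=1, p5=13)

(p0=10, p1=4, p2=3, p3=1, p4=1, p5=13)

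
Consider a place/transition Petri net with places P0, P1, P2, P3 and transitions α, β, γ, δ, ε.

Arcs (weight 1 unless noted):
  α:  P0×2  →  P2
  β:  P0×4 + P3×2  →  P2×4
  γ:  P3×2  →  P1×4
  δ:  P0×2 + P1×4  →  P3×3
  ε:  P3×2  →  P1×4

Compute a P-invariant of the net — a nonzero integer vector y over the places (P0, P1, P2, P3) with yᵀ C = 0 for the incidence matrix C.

Incidence matrix C (rows=places, cols=transitions):
        α    β    γ    δ    ε
   P0  -2   -4    0   -2    0
   P1   0    0    4   -4    4
   P2   1    4    0    0    0
   P3   0   -2   -2    3   -2

Candidate y = [1, 1, 2, 2]; check y·C column-wise:
  col α: 1·-2 + 1·0 + 2·1 + 2·0 = 0
  col β: 1·-4 + 1·0 + 2·4 + 2·-2 = 0
  col γ: 1·0 + 1·4 + 2·0 + 2·-2 = 0
  col δ: 1·-2 + 1·-4 + 2·0 + 2·3 = 0
  col ε: 1·0 + 1·4 + 2·0 + 2·-2 = 0

y = (P0:1, P1:1, P2:2, P3:2)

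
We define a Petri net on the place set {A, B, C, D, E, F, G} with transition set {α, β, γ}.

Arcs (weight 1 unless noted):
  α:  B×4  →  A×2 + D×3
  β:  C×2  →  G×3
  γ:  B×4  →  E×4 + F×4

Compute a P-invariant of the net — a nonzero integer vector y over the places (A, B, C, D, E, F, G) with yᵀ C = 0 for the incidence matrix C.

Incidence matrix C (rows=places, cols=transitions):
        α    β    γ
    A   2    0    0
    B  -4    0   -4
    C   0   -2    0
    D   3    0    0
    E   0    0    4
    F   0    0    4
    G   0    3    0

Candidate y = [3, 0, 0, -2, 0, 0, 0]; check y·C column-wise:
  col α: 3·2 + 0·-4 + -2·3 = 0
  col β: 3·0 + 0·-2 + -2·0 + 0·3 = 0
  col γ: 3·0 + 0·-4 + -2·0 + 0·4 + 0·4 = 0

y = (A:3, B:0, C:0, D:-2, E:0, F:0, G:0)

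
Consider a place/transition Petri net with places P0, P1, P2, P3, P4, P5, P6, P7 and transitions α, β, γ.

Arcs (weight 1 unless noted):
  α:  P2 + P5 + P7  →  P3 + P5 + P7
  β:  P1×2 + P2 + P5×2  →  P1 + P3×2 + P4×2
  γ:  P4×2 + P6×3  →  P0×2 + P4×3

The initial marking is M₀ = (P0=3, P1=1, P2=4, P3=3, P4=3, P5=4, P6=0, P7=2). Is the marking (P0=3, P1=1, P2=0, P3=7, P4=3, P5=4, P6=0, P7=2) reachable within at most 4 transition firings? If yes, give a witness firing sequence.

step 1: fire α:  (P0=3, P1=1, P2=4, P3=3, P4=3, P5=4, P6=0, P7=2) → (P0=3, P1=1, P2=3, P3=4, P4=3, P5=4, P6=0, P7=2)
step 2: fire α:  (P0=3, P1=1, P2=3, P3=4, P4=3, P5=4, P6=0, P7=2) → (P0=3, P1=1, P2=2, P3=5, P4=3, P5=4, P6=0, P7=2)
step 3: fire α:  (P0=3, P1=1, P2=2, P3=5, P4=3, P5=4, P6=0, P7=2) → (P0=3, P1=1, P2=1, P3=6, P4=3, P5=4, P6=0, P7=2)
step 4: fire α:  (P0=3, P1=1, P2=1, P3=6, P4=3, P5=4, P6=0, P7=2) → (P0=3, P1=1, P2=0, P3=7, P4=3, P5=4, P6=0, P7=2)

YES — reachable via ⟨α, α, α, α⟩ (4 firings)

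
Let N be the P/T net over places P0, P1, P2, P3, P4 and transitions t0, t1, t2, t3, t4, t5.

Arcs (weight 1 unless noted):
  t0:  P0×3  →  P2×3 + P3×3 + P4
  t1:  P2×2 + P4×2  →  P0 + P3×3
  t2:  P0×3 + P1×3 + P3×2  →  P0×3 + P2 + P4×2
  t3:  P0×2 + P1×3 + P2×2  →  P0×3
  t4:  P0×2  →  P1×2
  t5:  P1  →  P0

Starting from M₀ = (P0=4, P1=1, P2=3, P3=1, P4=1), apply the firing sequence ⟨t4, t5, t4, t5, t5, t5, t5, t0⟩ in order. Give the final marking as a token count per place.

(P0=2, P1=0, P2=6, P3=4, P4=2)

step 1: fire t4:  (P0=4, P1=1, P2=3, P3=1, P4=1) → (P0=2, P1=3, P2=3, P3=1, P4=1)
step 2: fire t5:  (P0=2, P1=3, P2=3, P3=1, P4=1) → (P0=3, P1=2, P2=3, P3=1, P4=1)
step 3: fire t4:  (P0=3, P1=2, P2=3, P3=1, P4=1) → (P0=1, P1=4, P2=3, P3=1, P4=1)
step 4: fire t5:  (P0=1, P1=4, P2=3, P3=1, P4=1) → (P0=2, P1=3, P2=3, P3=1, P4=1)
step 5: fire t5:  (P0=2, P1=3, P2=3, P3=1, P4=1) → (P0=3, P1=2, P2=3, P3=1, P4=1)
step 6: fire t5:  (P0=3, P1=2, P2=3, P3=1, P4=1) → (P0=4, P1=1, P2=3, P3=1, P4=1)
step 7: fire t5:  (P0=4, P1=1, P2=3, P3=1, P4=1) → (P0=5, P1=0, P2=3, P3=1, P4=1)
step 8: fire t0:  (P0=5, P1=0, P2=3, P3=1, P4=1) → (P0=2, P1=0, P2=6, P3=4, P4=2)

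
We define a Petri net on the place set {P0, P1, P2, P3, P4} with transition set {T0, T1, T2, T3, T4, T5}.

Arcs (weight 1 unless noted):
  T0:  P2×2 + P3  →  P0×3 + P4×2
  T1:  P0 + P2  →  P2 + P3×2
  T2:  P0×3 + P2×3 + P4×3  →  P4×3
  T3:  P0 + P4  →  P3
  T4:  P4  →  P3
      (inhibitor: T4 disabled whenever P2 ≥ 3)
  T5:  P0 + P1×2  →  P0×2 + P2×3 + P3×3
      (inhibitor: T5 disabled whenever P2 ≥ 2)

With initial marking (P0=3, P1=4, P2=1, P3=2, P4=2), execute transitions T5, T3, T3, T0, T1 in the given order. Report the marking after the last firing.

step 1: fire T5:  (P0=3, P1=4, P2=1, P3=2, P4=2) → (P0=4, P1=2, P2=4, P3=5, P4=2)
step 2: fire T3:  (P0=4, P1=2, P2=4, P3=5, P4=2) → (P0=3, P1=2, P2=4, P3=6, P4=1)
step 3: fire T3:  (P0=3, P1=2, P2=4, P3=6, P4=1) → (P0=2, P1=2, P2=4, P3=7, P4=0)
step 4: fire T0:  (P0=2, P1=2, P2=4, P3=7, P4=0) → (P0=5, P1=2, P2=2, P3=6, P4=2)
step 5: fire T1:  (P0=5, P1=2, P2=2, P3=6, P4=2) → (P0=4, P1=2, P2=2, P3=8, P4=2)

(P0=4, P1=2, P2=2, P3=8, P4=2)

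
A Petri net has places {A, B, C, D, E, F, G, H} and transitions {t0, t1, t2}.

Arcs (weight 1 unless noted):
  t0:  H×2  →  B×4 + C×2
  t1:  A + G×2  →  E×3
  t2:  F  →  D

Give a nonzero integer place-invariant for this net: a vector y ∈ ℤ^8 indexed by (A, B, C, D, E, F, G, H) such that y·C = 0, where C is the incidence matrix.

Incidence matrix C (rows=places, cols=transitions):
       t0   t1   t2
    A   0   -1    0
    B   4    0    0
    C   2    0    0
    D   0    0    1
    E   0    3    0
    F   0    0   -1
    G   0   -2    0
    H  -2    0    0

Candidate y = [0, 1, -2, 0, 0, 0, 0, 0]; check y·C column-wise:
  col t0: 1·4 + -2·2 + 0·-2 = 0
  col t1: 0·-1 + 1·0 + -2·0 + 0·3 + 0·-2 = 0
  col t2: 1·0 + -2·0 + 0·1 + 0·-1 = 0

y = (A:0, B:1, C:-2, D:0, E:0, F:0, G:0, H:0)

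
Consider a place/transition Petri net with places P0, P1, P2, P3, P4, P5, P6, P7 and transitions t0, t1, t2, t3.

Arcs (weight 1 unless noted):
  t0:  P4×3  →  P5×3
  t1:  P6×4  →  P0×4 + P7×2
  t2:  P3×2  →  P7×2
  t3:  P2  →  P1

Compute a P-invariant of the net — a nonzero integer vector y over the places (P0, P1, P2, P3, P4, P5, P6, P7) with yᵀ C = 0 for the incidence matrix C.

Incidence matrix C (rows=places, cols=transitions):
       t0   t1   t2   t3
   P0   0    4    0    0
   P1   0    0    0    1
   P2   0    0    0   -1
   P3   0    0   -2    0
   P4  -3    0    0    0
   P5   3    0    0    0
   P6   0   -4    0    0
   P7   0    2    2    0

Candidate y = [0, 1, 1, 0, 0, 0, 0, 0]; check y·C column-wise:
  col t0: 1·0 + 1·0 + 0·-3 + 0·3 = 0
  col t1: 0·4 + 1·0 + 1·0 + 0·-4 + 0·2 = 0
  col t2: 1·0 + 1·0 + 0·-2 + 0·2 = 0
  col t3: 1·1 + 1·-1 = 0

y = (P0:0, P1:1, P2:1, P3:0, P4:0, P5:0, P6:0, P7:0)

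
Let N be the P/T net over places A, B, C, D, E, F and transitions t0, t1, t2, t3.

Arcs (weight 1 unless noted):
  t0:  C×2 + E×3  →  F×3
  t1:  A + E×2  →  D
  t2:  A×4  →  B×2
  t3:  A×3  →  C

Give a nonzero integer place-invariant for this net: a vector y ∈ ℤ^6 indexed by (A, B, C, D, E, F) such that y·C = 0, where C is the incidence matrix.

y = (A:1, B:2, C:3, D:-3, E:-2, F:0)

Incidence matrix C (rows=places, cols=transitions):
       t0   t1   t2   t3
    A   0   -1   -4   -3
    B   0    0    2    0
    C  -2    0    0    1
    D   0    1    0    0
    E  -3   -2    0    0
    F   3    0    0    0

Candidate y = [1, 2, 3, -3, -2, 0]; check y·C column-wise:
  col t0: 1·0 + 2·0 + 3·-2 + -3·0 + -2·-3 + 0·3 = 0
  col t1: 1·-1 + 2·0 + 3·0 + -3·1 + -2·-2 = 0
  col t2: 1·-4 + 2·2 + 3·0 + -3·0 + -2·0 = 0
  col t3: 1·-3 + 2·0 + 3·1 + -3·0 + -2·0 = 0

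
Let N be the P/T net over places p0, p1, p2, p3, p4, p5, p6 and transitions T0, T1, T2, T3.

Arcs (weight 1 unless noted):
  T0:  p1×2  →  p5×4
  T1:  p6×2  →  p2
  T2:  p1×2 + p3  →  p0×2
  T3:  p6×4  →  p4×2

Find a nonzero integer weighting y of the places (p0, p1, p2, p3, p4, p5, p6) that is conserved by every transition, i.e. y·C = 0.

Incidence matrix C (rows=places, cols=transitions):
       T0   T1   T2   T3
   p0   0    0    2    0
   p1  -2    0   -2    0
   p2   0    1    0    0
   p3   0    0   -1    0
   p4   0    0    0    2
   p5   4    0    0    0
   p6   0   -2    0   -4

Candidate y = [1, 0, 0, 2, 0, 0, 0]; check y·C column-wise:
  col T0: 1·0 + 0·-2 + 2·0 + 0·4 = 0
  col T1: 1·0 + 0·1 + 2·0 + 0·-2 = 0
  col T2: 1·2 + 0·-2 + 2·-1 = 0
  col T3: 1·0 + 2·0 + 0·2 + 0·-4 = 0

y = (p0:1, p1:0, p2:0, p3:2, p4:0, p5:0, p6:0)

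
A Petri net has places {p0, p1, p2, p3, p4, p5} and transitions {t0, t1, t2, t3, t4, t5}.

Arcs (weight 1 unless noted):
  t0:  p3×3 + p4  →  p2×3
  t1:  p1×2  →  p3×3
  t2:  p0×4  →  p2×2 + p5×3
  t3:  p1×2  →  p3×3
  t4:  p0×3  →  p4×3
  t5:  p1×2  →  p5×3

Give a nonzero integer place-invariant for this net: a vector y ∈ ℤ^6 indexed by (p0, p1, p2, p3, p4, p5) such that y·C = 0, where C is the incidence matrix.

Incidence matrix C (rows=places, cols=transitions):
       t0   t1   t2   t3   t4   t5
   p0   0    0   -4    0   -3    0
   p1   0   -2    0   -2    0   -2
   p2   3    0    2    0    0    0
   p3  -3    3    0    3    0    0
   p4  -1    0    0    0    3    0
   p5   0    0    3    0    0    3

Candidate y = [3, 3, 3, 2, 3, 2]; check y·C column-wise:
  col t0: 3·0 + 3·0 + 3·3 + 2·-3 + 3·-1 + 2·0 = 0
  col t1: 3·0 + 3·-2 + 3·0 + 2·3 + 3·0 + 2·0 = 0
  col t2: 3·-4 + 3·0 + 3·2 + 2·0 + 3·0 + 2·3 = 0
  col t3: 3·0 + 3·-2 + 3·0 + 2·3 + 3·0 + 2·0 = 0
  col t4: 3·-3 + 3·0 + 3·0 + 2·0 + 3·3 + 2·0 = 0
  col t5: 3·0 + 3·-2 + 3·0 + 2·0 + 3·0 + 2·3 = 0

y = (p0:3, p1:3, p2:3, p3:2, p4:3, p5:2)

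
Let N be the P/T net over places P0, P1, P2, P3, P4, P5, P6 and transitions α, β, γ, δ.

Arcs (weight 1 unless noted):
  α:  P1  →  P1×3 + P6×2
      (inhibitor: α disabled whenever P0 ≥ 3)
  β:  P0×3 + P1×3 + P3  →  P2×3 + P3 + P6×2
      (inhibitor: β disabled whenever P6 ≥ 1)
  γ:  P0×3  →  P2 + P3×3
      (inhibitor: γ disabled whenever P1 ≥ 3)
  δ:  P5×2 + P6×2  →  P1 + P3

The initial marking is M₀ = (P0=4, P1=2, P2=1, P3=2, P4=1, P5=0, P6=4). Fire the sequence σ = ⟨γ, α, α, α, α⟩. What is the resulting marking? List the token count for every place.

step 1: fire γ:  (P0=4, P1=2, P2=1, P3=2, P4=1, P5=0, P6=4) → (P0=1, P1=2, P2=2, P3=5, P4=1, P5=0, P6=4)
step 2: fire α:  (P0=1, P1=2, P2=2, P3=5, P4=1, P5=0, P6=4) → (P0=1, P1=4, P2=2, P3=5, P4=1, P5=0, P6=6)
step 3: fire α:  (P0=1, P1=4, P2=2, P3=5, P4=1, P5=0, P6=6) → (P0=1, P1=6, P2=2, P3=5, P4=1, P5=0, P6=8)
step 4: fire α:  (P0=1, P1=6, P2=2, P3=5, P4=1, P5=0, P6=8) → (P0=1, P1=8, P2=2, P3=5, P4=1, P5=0, P6=10)
step 5: fire α:  (P0=1, P1=8, P2=2, P3=5, P4=1, P5=0, P6=10) → (P0=1, P1=10, P2=2, P3=5, P4=1, P5=0, P6=12)

(P0=1, P1=10, P2=2, P3=5, P4=1, P5=0, P6=12)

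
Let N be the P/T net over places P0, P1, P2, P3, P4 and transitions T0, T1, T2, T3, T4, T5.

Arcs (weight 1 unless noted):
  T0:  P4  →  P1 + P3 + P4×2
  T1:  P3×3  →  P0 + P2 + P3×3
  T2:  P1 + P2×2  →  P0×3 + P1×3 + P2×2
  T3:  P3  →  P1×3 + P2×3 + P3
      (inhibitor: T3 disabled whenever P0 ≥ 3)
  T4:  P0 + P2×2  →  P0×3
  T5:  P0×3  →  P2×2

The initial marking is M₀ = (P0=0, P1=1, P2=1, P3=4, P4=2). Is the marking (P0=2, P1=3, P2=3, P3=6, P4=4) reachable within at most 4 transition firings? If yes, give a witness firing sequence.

YES — reachable via ⟨T0, T0, T1, T1⟩ (4 firings)

step 1: fire T0:  (P0=0, P1=1, P2=1, P3=4, P4=2) → (P0=0, P1=2, P2=1, P3=5, P4=3)
step 2: fire T0:  (P0=0, P1=2, P2=1, P3=5, P4=3) → (P0=0, P1=3, P2=1, P3=6, P4=4)
step 3: fire T1:  (P0=0, P1=3, P2=1, P3=6, P4=4) → (P0=1, P1=3, P2=2, P3=6, P4=4)
step 4: fire T1:  (P0=1, P1=3, P2=2, P3=6, P4=4) → (P0=2, P1=3, P2=3, P3=6, P4=4)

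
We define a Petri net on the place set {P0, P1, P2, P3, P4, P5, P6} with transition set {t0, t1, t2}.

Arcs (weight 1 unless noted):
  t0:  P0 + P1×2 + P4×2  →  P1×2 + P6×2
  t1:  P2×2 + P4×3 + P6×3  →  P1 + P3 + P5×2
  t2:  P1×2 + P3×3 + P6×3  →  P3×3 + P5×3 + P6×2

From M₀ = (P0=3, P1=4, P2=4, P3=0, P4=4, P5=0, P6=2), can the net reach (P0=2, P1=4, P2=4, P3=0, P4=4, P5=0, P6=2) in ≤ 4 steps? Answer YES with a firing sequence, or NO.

NO — not reachable within 4 firings

depth 0: 1 marking
depth 1: 2 markings reached so far
depth 2: 3 markings reached so far
depth 3: 3 markings reached so far
(frontier empty at depth 3; search complete)
target is not among the 3 markings reachable within 4 steps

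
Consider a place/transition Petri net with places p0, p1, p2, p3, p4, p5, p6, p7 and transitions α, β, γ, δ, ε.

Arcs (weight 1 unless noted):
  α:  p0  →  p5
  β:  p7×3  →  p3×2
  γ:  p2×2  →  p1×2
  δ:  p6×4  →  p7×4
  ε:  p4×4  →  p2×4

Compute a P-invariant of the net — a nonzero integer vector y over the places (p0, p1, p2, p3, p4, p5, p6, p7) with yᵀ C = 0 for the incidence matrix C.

Incidence matrix C (rows=places, cols=transitions):
        α    β    γ    δ    ε
   p0  -1    0    0    0    0
   p1   0    0    2    0    0
   p2   0    0   -2    0    4
   p3   0    2    0    0    0
   p4   0    0    0    0   -4
   p5   1    0    0    0    0
   p6   0    0    0   -4    0
   p7   0   -3    0    4    0

Candidate y = [0, 1, 1, 0, 1, 0, 0, 0]; check y·C column-wise:
  col α: 0·-1 + 1·0 + 1·0 + 1·0 + 0·1 = 0
  col β: 1·0 + 1·0 + 0·2 + 1·0 + 0·-3 = 0
  col γ: 1·2 + 1·-2 + 1·0 = 0
  col δ: 1·0 + 1·0 + 1·0 + 0·-4 + 0·4 = 0
  col ε: 1·0 + 1·4 + 1·-4 = 0

y = (p0:0, p1:1, p2:1, p3:0, p4:1, p5:0, p6:0, p7:0)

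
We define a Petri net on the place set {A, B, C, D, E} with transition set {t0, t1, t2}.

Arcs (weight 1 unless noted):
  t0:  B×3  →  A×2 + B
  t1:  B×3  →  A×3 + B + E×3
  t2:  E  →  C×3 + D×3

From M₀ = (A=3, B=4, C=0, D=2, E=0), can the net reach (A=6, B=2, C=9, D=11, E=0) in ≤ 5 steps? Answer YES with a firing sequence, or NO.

YES — reachable via ⟨t1, t2, t2, t2⟩ (4 firings)

step 1: fire t1:  (A=3, B=4, C=0, D=2, E=0) → (A=6, B=2, C=0, D=2, E=3)
step 2: fire t2:  (A=6, B=2, C=0, D=2, E=3) → (A=6, B=2, C=3, D=5, E=2)
step 3: fire t2:  (A=6, B=2, C=3, D=5, E=2) → (A=6, B=2, C=6, D=8, E=1)
step 4: fire t2:  (A=6, B=2, C=6, D=8, E=1) → (A=6, B=2, C=9, D=11, E=0)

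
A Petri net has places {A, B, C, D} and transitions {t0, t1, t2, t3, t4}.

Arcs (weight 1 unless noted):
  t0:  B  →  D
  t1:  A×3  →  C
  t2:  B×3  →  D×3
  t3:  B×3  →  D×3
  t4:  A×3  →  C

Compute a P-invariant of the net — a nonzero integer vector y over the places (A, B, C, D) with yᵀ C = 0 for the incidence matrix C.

Incidence matrix C (rows=places, cols=transitions):
       t0   t1   t2   t3   t4
    A   0   -3    0    0   -3
    B  -1    0   -3   -3    0
    C   0    1    0    0    1
    D   1    0    3    3    0

Candidate y = [1, 0, 3, 0]; check y·C column-wise:
  col t0: 1·0 + 0·-1 + 3·0 + 0·1 = 0
  col t1: 1·-3 + 3·1 = 0
  col t2: 1·0 + 0·-3 + 3·0 + 0·3 = 0
  col t3: 1·0 + 0·-3 + 3·0 + 0·3 = 0
  col t4: 1·-3 + 3·1 = 0

y = (A:1, B:0, C:3, D:0)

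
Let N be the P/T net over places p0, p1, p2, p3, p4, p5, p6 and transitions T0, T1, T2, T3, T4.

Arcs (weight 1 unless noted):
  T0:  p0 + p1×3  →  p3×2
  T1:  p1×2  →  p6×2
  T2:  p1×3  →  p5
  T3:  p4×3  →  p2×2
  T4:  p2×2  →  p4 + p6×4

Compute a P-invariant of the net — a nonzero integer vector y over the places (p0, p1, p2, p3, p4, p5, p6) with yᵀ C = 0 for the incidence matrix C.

Incidence matrix C (rows=places, cols=transitions):
       T0   T1   T2   T3   T4
   p0  -1    0    0    0    0
   p1  -3   -2   -3    0    0
   p2   0    0    0    2   -2
   p3   2    0    0    0    0
   p4   0    0    0   -3    1
   p5   0    0    1    0    0
   p6   0    2    0    0    4

Candidate y = [2, 0, 0, 1, 0, 0, 0]; check y·C column-wise:
  col T0: 2·-1 + 0·-3 + 1·2 = 0
  col T1: 2·0 + 0·-2 + 1·0 + 0·2 = 0
  col T2: 2·0 + 0·-3 + 1·0 + 0·1 = 0
  col T3: 2·0 + 0·2 + 1·0 + 0·-3 = 0
  col T4: 2·0 + 0·-2 + 1·0 + 0·1 + 0·4 = 0

y = (p0:2, p1:0, p2:0, p3:1, p4:0, p5:0, p6:0)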